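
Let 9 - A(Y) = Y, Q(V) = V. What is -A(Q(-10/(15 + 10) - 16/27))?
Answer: -1349/135 ≈ -9.9926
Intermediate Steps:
A(Y) = 9 - Y
-A(Q(-10/(15 + 10) - 16/27)) = -(9 - (-10/(15 + 10) - 16/27)) = -(9 - (-10/25 - 16*1/27)) = -(9 - (-10*1/25 - 16/27)) = -(9 - (-⅖ - 16/27)) = -(9 - 1*(-134/135)) = -(9 + 134/135) = -1*1349/135 = -1349/135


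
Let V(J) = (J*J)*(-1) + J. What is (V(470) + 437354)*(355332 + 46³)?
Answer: 98194553232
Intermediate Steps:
V(J) = J - J² (V(J) = J²*(-1) + J = -J² + J = J - J²)
(V(470) + 437354)*(355332 + 46³) = (470*(1 - 1*470) + 437354)*(355332 + 46³) = (470*(1 - 470) + 437354)*(355332 + 97336) = (470*(-469) + 437354)*452668 = (-220430 + 437354)*452668 = 216924*452668 = 98194553232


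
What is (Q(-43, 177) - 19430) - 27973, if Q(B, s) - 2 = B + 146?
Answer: -47298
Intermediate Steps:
Q(B, s) = 148 + B (Q(B, s) = 2 + (B + 146) = 2 + (146 + B) = 148 + B)
(Q(-43, 177) - 19430) - 27973 = ((148 - 43) - 19430) - 27973 = (105 - 19430) - 27973 = -19325 - 27973 = -47298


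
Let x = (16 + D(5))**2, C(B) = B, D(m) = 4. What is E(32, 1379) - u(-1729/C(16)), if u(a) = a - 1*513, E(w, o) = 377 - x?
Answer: 9569/16 ≈ 598.06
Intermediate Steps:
x = 400 (x = (16 + 4)**2 = 20**2 = 400)
E(w, o) = -23 (E(w, o) = 377 - 1*400 = 377 - 400 = -23)
u(a) = -513 + a (u(a) = a - 513 = -513 + a)
E(32, 1379) - u(-1729/C(16)) = -23 - (-513 - 1729/16) = -23 - 1*(-9937/16) = -23 + 9937/16 = 9569/16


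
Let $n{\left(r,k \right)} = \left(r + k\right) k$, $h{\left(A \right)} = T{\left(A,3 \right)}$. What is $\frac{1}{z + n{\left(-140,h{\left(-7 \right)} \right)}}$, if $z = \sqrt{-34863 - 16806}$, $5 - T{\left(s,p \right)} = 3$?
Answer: $- \frac{92}{42615} - \frac{i \sqrt{5741}}{42615} \approx -0.0021589 - 0.001778 i$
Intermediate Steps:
$T{\left(s,p \right)} = 2$ ($T{\left(s,p \right)} = 5 - 3 = 2$)
$h{\left(A \right)} = 2$
$z = 3 i \sqrt{5741}$ ($z = \sqrt{-51669} = 3 i \sqrt{5741} \approx 227.31 i$)
$n{\left(r,k \right)} = k \left(k + r\right)$ ($n{\left(r,k \right)} = \left(k + r\right) k = k \left(k + r\right)$)
$\frac{1}{z + n{\left(-140,h{\left(-7 \right)} \right)}} = \frac{1}{3 i \sqrt{5741} + 2 \left(2 - 140\right)} = \frac{1}{3 i \sqrt{5741} + 2 \left(-138\right)} = \frac{1}{3 i \sqrt{5741} - 276} = \frac{1}{-276 + 3 i \sqrt{5741}}$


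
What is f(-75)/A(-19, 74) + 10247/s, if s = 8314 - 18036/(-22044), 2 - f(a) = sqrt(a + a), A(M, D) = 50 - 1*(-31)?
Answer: 9313003/7408503 - 5*I*sqrt(6)/81 ≈ 1.2571 - 0.1512*I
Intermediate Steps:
A(M, D) = 81 (A(M, D) = 50 + 31 = 81)
f(a) = 2 - sqrt(2)*sqrt(a) (f(a) = 2 - sqrt(a + a) = 2 - sqrt(2*a) = 2 - sqrt(2)*sqrt(a))
s = 91463/11 (s = 8314 - 18036*(-1/22044) = 8314 + 9/11 = 91463/11 ≈ 8314.8)
f(-75)/A(-19, 74) + 10247/s = (2 - sqrt(2)*sqrt(-75))/81 + 10247/(91463/11) = (2 - sqrt(2)*5*I*sqrt(3))*(1/81) + 10247*(11/91463) = (2 - 5*I*sqrt(6))*(1/81) + 112717/91463 = (2/81 - 5*I*sqrt(6)/81) + 112717/91463 = 9313003/7408503 - 5*I*sqrt(6)/81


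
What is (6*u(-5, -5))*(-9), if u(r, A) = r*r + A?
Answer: -1080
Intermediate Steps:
u(r, A) = A + r² (u(r, A) = r² + A = A + r²)
(6*u(-5, -5))*(-9) = (6*(-5 + (-5)²))*(-9) = (6*(-5 + 25))*(-9) = (6*20)*(-9) = 120*(-9) = -1080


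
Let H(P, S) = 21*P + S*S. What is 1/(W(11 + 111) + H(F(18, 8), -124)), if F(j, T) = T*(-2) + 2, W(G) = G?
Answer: 1/15204 ≈ 6.5772e-5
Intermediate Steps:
F(j, T) = 2 - 2*T (F(j, T) = -2*T + 2 = 2 - 2*T)
H(P, S) = S² + 21*P (H(P, S) = 21*P + S² = S² + 21*P)
1/(W(11 + 111) + H(F(18, 8), -124)) = 1/((11 + 111) + ((-124)² + 21*(2 - 2*8))) = 1/(122 + (15376 + 21*(2 - 16))) = 1/(122 + (15376 + 21*(-14))) = 1/(122 + (15376 - 294)) = 1/(122 + 15082) = 1/15204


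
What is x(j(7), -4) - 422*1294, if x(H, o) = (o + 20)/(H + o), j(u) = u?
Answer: -1638188/3 ≈ -5.4606e+5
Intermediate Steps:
x(H, o) = (20 + o)/(H + o)
x(j(7), -4) - 422*1294 = (20 - 4)/(7 - 4) - 422*1294 = 16/3 - 546068 = -1638188/3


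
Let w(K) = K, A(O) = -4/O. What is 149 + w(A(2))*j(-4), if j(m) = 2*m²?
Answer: 85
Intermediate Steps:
149 + w(A(2))*j(-4) = 149 + (-4/2)*(2*(-4)²) = 149 + (-4*½)*(2*16) = 149 - 2*32 = 149 - 64 = 85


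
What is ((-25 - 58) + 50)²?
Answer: 1089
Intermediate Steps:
((-25 - 58) + 50)² = (-83 + 50)² = (-33)² = 1089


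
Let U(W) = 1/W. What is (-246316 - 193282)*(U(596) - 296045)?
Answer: 38781955173381/298 ≈ 1.3014e+11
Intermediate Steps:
(-246316 - 193282)*(U(596) - 296045) = (-246316 - 193282)*(1/596 - 296045) = -439598*(1/596 - 296045) = -439598*(-176442819/596) = 38781955173381/298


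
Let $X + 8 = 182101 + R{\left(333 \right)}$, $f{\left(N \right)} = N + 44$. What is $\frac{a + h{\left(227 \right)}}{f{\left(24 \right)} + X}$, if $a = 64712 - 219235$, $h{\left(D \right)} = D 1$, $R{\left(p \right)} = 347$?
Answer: $- \frac{12858}{15209} \approx -0.84542$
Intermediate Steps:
$f{\left(N \right)} = 44 + N$
$h{\left(D \right)} = D$
$X = 182440$ ($X = -8 + \left(182101 + 347\right) = -8 + 182448 = 182440$)
$a = -154523$ ($a = 64712 - 219235 = -154523$)
$\frac{a + h{\left(227 \right)}}{f{\left(24 \right)} + X} = \frac{-154523 + 227}{\left(44 + 24\right) + 182440} = - \frac{154296}{68 + 182440} = - \frac{154296}{182508} = \left(-154296\right) \frac{1}{182508} = - \frac{12858}{15209}$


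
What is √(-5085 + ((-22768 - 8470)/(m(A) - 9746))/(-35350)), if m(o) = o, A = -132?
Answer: I*√6200230638052725274/34918730 ≈ 71.309*I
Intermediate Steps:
√(-5085 + ((-22768 - 8470)/(m(A) - 9746))/(-35350)) = √(-5085 + ((-22768 - 8470)/(-132 - 9746))/(-35350)) = √(-5085 - 31238/(-9878)*(-1/35350)) = √(-5085 - 31238*(-1/9878)*(-1/35350)) = √(-5085 + (15619/4939)*(-1/35350)) = √(-5085 - 15619/174593650) = √(-887808725869/174593650) = I*√6200230638052725274/34918730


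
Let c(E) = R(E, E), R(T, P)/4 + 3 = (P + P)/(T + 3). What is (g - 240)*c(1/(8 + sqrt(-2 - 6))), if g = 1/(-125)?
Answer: 244928164/87125 + 1440048*I*sqrt(2)/87125 ≈ 2811.2 + 23.375*I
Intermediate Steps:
R(T, P) = -12 + 8*P/(3 + T) (R(T, P) = -12 + 4*((P + P)/(T + 3)) = -12 + 4*((2*P)/(3 + T)) = -12 + 4*(2*P/(3 + T)) = -12 + 8*P/(3 + T))
c(E) = 4*(-9 - E)/(3 + E) (c(E) = 4*(-9 - 3*E + 2*E)/(3 + E) = 4*(-9 - E)/(3 + E))
g = -1/125 ≈ -0.0080000
(g - 240)*c(1/(8 + sqrt(-2 - 6))) = (-1/125 - 240)*(4*(-9 - 1/(8 + sqrt(-2 - 6)))/(3 + 1/(8 + sqrt(-2 - 6)))) = -120004*(-9 - 1/(8 + sqrt(-8)))/(125*(3 + 1/(8 + sqrt(-8)))) = -120004*(-9 - 1/(8 + 2*I*sqrt(2)))/(125*(3 + 1/(8 + 2*I*sqrt(2))))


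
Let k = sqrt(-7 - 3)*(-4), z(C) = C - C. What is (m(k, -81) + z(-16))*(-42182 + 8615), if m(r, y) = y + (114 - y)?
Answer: -3826638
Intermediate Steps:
z(C) = 0
k = -4*I*sqrt(10) (k = sqrt(-10)*(-4) = (I*sqrt(10))*(-4) = -4*I*sqrt(10) ≈ -12.649*I)
m(r, y) = 114
(m(k, -81) + z(-16))*(-42182 + 8615) = (114 + 0)*(-42182 + 8615) = 114*(-33567) = -3826638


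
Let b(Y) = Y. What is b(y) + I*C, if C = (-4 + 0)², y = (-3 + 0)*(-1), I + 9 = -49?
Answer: -925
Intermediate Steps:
I = -58 (I = -9 - 49 = -58)
y = 3 (y = -3*(-1) = 3)
C = 16 (C = (-4)² = 16)
b(y) + I*C = 3 - 58*16 = 3 - 928 = -925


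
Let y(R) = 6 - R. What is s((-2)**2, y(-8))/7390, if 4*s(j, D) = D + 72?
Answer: 43/14780 ≈ 0.0029093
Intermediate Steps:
s(j, D) = 18 + D/4 (s(j, D) = (D + 72)/4 = (72 + D)/4 = 18 + D/4)
s((-2)**2, y(-8))/7390 = (18 + (6 - 1*(-8))/4)/7390 = (18 + (6 + 8)/4)*(1/7390) = (18 + (1/4)*14)*(1/7390) = (18 + 7/2)*(1/7390) = (43/2)*(1/7390) = 43/14780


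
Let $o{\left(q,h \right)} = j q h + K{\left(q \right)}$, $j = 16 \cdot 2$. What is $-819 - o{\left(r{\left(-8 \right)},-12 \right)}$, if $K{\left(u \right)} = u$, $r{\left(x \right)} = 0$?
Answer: $-819$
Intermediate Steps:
$j = 32$
$o{\left(q,h \right)} = q + 32 h q$ ($o{\left(q,h \right)} = 32 q h + q = 32 h q + q = q + 32 h q$)
$-819 - o{\left(r{\left(-8 \right)},-12 \right)} = -819 - 0 \left(1 + 32 \left(-12\right)\right) = -819 - 0 \left(1 - 384\right) = -819 - 0 \left(-383\right) = -819 - 0 = -819 + 0 = -819$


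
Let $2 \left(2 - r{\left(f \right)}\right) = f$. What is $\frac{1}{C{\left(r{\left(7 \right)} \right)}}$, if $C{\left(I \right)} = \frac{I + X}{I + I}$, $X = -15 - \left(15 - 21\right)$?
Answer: $\frac{2}{7} \approx 0.28571$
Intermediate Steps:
$r{\left(f \right)} = 2 - \frac{f}{2}$
$X = -9$ ($X = -15 - \left(15 - 21\right) = -15 - -6 = -15 + 6 = -9$)
$C{\left(I \right)} = \frac{-9 + I}{2 I}$ ($C{\left(I \right)} = \frac{I - 9}{I + I} = \frac{-9 + I}{2 I}$)
$\frac{1}{C{\left(r{\left(7 \right)} \right)}} = \frac{1}{\frac{1}{2} \frac{1}{2 - \frac{7}{2}} \left(-9 + \left(2 - \frac{7}{2}\right)\right)} = \frac{1}{\frac{1}{2} \frac{1}{- \frac{3}{2}} \left(-9 - \frac{3}{2}\right)} = \frac{1}{\frac{1}{2} \left(- \frac{2}{3}\right) \left(- \frac{21}{2}\right)} = \frac{1}{\frac{7}{2}} = \frac{2}{7}$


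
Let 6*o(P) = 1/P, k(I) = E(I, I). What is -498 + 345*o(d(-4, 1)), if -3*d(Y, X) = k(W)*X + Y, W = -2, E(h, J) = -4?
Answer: -7623/16 ≈ -476.44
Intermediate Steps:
k(I) = -4
d(Y, X) = -Y/3 + 4*X/3 (d(Y, X) = -(-4*X + Y)/3 = -(Y - 4*X)/3 = -Y/3 + 4*X/3)
o(P) = 1/(6*P)
-498 + 345*o(d(-4, 1)) = -498 + 345*(1/(6*(-⅓*(-4) + (4/3)*1))) = -498 + 345*(1/(6*(4/3 + 4/3))) = -498 + 345*(1/(6*(8/3))) = -498 + 345*((⅙)*(3/8)) = -498 + 345*(1/16) = -498 + 345/16 = -7623/16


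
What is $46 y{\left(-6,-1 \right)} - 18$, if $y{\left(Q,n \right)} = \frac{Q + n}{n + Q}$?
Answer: $28$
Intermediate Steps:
$y{\left(Q,n \right)} = 1$ ($y{\left(Q,n \right)} = \frac{Q + n}{Q + n} = 1$)
$46 y{\left(-6,-1 \right)} - 18 = 46 \cdot 1 - 18 = 46 - 18 = 28$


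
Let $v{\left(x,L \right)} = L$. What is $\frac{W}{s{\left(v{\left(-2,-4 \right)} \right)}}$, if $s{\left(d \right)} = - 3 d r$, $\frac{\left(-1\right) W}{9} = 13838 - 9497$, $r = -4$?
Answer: $\frac{13023}{16} \approx 813.94$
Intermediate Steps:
$W = -39069$ ($W = - 9 \left(13838 - 9497\right) = \left(-9\right) 4341 = -39069$)
$s{\left(d \right)} = 12 d$ ($s{\left(d \right)} = - 3 d \left(-4\right) = 12 d$)
$\frac{W}{s{\left(v{\left(-2,-4 \right)} \right)}} = - \frac{39069}{12 \left(-4\right)} = - \frac{39069}{-48} = \left(-39069\right) \left(- \frac{1}{48}\right) = \frac{13023}{16}$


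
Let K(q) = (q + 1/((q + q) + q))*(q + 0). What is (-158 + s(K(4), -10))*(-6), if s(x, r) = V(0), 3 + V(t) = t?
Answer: 966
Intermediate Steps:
V(t) = -3 + t
K(q) = q*(q + 1/(3*q)) (K(q) = (q + 1/(2*q + q))*q = (q + 1/(3*q))*q = q*(q + 1/(3*q)))
s(x, r) = -3 (s(x, r) = -3 + 0 = -3)
(-158 + s(K(4), -10))*(-6) = (-158 - 3)*(-6) = -161*(-6) = 966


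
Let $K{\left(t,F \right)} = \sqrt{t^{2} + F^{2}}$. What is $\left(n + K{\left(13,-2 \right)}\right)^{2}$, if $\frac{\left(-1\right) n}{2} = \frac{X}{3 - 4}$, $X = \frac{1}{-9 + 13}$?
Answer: $\frac{693}{4} + \sqrt{173} \approx 186.4$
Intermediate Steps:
$X = \frac{1}{4} \approx 0.25$
$K{\left(t,F \right)} = \sqrt{F^{2} + t^{2}}$
$n = \frac{1}{2}$ ($n = - 2 \frac{1}{3 - 4} \cdot \frac{1}{4} = - 2 \frac{1}{-1} \cdot \frac{1}{4} = - 2 \left(\left(-1\right) \frac{1}{4}\right) = \left(-2\right) \left(- \frac{1}{4}\right) = \frac{1}{2} \approx 0.5$)
$\left(n + K{\left(13,-2 \right)}\right)^{2} = \left(\frac{1}{2} + \sqrt{\left(-2\right)^{2} + 13^{2}}\right)^{2} = \left(\frac{1}{2} + \sqrt{4 + 169}\right)^{2} = \left(\frac{1}{2} + \sqrt{173}\right)^{2}$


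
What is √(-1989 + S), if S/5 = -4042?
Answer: I*√22199 ≈ 148.99*I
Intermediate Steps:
S = -20210 (S = 5*(-4042) = -20210)
√(-1989 + S) = √(-1989 - 20210) = √(-22199) = I*√22199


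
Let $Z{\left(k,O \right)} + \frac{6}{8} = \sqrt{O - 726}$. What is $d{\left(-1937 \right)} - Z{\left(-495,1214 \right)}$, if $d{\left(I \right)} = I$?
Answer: $- \frac{7745}{4} - 2 \sqrt{122} \approx -1958.3$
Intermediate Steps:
$Z{\left(k,O \right)} = - \frac{3}{4} + \sqrt{-726 + O}$ ($Z{\left(k,O \right)} = - \frac{3}{4} + \sqrt{O - 726} = - \frac{3}{4} + \sqrt{-726 + O}$)
$d{\left(-1937 \right)} - Z{\left(-495,1214 \right)} = -1937 - \left(- \frac{3}{4} + \sqrt{-726 + 1214}\right) = -1937 - \left(- \frac{3}{4} + \sqrt{488}\right) = -1937 - \left(- \frac{3}{4} + 2 \sqrt{122}\right) = -1937 + \left(\frac{3}{4} - 2 \sqrt{122}\right) = - \frac{7745}{4} - 2 \sqrt{122}$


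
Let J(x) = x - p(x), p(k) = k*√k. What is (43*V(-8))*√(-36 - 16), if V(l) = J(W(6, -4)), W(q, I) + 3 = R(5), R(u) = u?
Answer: 172*I*(√13 - √26) ≈ -256.88*I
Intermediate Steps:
p(k) = k^(3/2)
W(q, I) = 2 (W(q, I) = -3 + 5 = 2)
J(x) = x - x^(3/2)
V(l) = 2 - 2*√2 (V(l) = 2 - 2^(3/2) = 2 - 2*√2)
(43*V(-8))*√(-36 - 16) = (43*(2 - 2*√2))*√(-36 - 16) = (86 - 86*√2)*√(-52) = (86 - 86*√2)*(2*I*√13) = 2*I*√13*(86 - 86*√2)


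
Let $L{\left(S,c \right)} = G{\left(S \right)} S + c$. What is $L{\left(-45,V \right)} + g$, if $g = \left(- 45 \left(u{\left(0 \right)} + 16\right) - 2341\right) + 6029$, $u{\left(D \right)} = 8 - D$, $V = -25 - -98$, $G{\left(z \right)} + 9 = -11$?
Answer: $3581$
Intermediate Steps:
$G{\left(z \right)} = -20$ ($G{\left(z \right)} = -9 - 11 = -20$)
$V = 73$ ($V = -25 + 98 = 73$)
$L{\left(S,c \right)} = c - 20 S$ ($L{\left(S,c \right)} = - 20 S + c = c - 20 S$)
$g = 2608$ ($g = \left(- 45 \left(\left(8 - 0\right) + 16\right) - 2341\right) + 6029 = \left(- 45 \left(\left(8 + 0\right) + 16\right) - 2341\right) + 6029 = \left(- 45 \left(8 + 16\right) - 2341\right) + 6029 = \left(\left(-45\right) 24 - 2341\right) + 6029 = \left(-1080 - 2341\right) + 6029 = -3421 + 6029 = 2608$)
$L{\left(-45,V \right)} + g = \left(73 - -900\right) + 2608 = \left(73 + 900\right) + 2608 = 973 + 2608 = 3581$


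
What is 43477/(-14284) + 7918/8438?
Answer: -126879107/60264196 ≈ -2.1054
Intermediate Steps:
43477/(-14284) + 7918/8438 = 43477*(-1/14284) + 7918*(1/8438) = -43477/14284 + 3959/4219 = -126879107/60264196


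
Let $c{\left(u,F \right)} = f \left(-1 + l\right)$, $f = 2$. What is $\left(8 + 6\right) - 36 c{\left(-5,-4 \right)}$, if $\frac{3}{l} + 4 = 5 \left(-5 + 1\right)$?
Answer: $95$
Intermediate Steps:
$l = - \frac{1}{8}$ ($l = \frac{3}{-4 + 5 \left(-5 + 1\right)} = \frac{3}{-4 + 5 \left(-4\right)} = \frac{3}{-4 - 20} = \frac{3}{-24} = 3 \left(- \frac{1}{24}\right) = - \frac{1}{8} \approx -0.125$)
$c{\left(u,F \right)} = - \frac{9}{4}$ ($c{\left(u,F \right)} = 2 \left(-1 - \frac{1}{8}\right) = 2 \left(- \frac{9}{8}\right) = - \frac{9}{4}$)
$\left(8 + 6\right) - 36 c{\left(-5,-4 \right)} = \left(8 + 6\right) - -81 = 14 + 81 = 95$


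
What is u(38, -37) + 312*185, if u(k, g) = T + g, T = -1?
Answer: 57682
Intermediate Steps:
u(k, g) = -1 + g
u(38, -37) + 312*185 = (-1 - 37) + 312*185 = -38 + 57720 = 57682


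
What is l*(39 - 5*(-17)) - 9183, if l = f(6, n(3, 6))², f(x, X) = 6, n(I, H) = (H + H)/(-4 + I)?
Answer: -4719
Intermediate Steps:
n(I, H) = 2*H/(-4 + I) (n(I, H) = (2*H)/(-4 + I) = 2*H/(-4 + I))
l = 36 (l = 6² = 36)
l*(39 - 5*(-17)) - 9183 = 36*(39 - 5*(-17)) - 9183 = 36*(39 + 85) - 9183 = 36*124 - 9183 = 4464 - 9183 = -4719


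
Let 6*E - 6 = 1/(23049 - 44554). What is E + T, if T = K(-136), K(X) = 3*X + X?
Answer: -70063291/129030 ≈ -543.00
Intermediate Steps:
K(X) = 4*X
T = -544 (T = 4*(-136) = -544)
E = 129029/129030 (E = 1 + 1/(6*(23049 - 44554)) = 1 + (1/6)/(-21505) = 1 + (1/6)*(-1/21505) = 1 - 1/129030 = 129029/129030 ≈ 0.99999)
E + T = 129029/129030 - 544 = -70063291/129030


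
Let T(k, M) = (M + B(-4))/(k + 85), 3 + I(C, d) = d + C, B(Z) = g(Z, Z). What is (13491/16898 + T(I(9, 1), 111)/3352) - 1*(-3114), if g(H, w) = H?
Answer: 8115721507739/2605536416 ≈ 3114.8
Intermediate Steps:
B(Z) = Z
I(C, d) = -3 + C + d (I(C, d) = -3 + (d + C) = -3 + (C + d) = -3 + C + d)
T(k, M) = (-4 + M)/(85 + k) (T(k, M) = (M - 4)/(k + 85) = (-4 + M)/(85 + k))
(13491/16898 + T(I(9, 1), 111)/3352) - 1*(-3114) = (13491/16898 + ((-4 + 111)/(85 + (-3 + 9 + 1)))/3352) - 1*(-3114) = (13491*(1/16898) + (107/(85 + 7))*(1/3352)) + 3114 = (13491/16898 + (107/92)*(1/3352)) + 3114 = (13491/16898 + 107/308384) + 3114 = 2081108315/2605536416 + 3114 = 8115721507739/2605536416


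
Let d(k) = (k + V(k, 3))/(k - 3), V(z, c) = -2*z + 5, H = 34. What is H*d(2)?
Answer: -102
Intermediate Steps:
V(z, c) = 5 - 2*z
d(k) = (5 - k)/(-3 + k) (d(k) = (k + (5 - 2*k))/(k - 3) = (5 - k)/(-3 + k))
H*d(2) = 34*((5 - 1*2)/(-3 + 2)) = 34*((5 - 2)/(-1)) = 34*(-1*3) = 34*(-3) = -102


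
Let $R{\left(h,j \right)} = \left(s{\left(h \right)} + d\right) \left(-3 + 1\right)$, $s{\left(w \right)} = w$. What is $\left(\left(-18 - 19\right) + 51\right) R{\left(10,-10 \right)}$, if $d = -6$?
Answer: $-112$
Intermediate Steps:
$R{\left(h,j \right)} = 12 - 2 h$ ($R{\left(h,j \right)} = \left(h - 6\right) \left(-3 + 1\right) = \left(-6 + h\right) \left(-2\right) = 12 - 2 h$)
$\left(\left(-18 - 19\right) + 51\right) R{\left(10,-10 \right)} = \left(\left(-18 - 19\right) + 51\right) \left(12 - 20\right) = \left(-37 + 51\right) \left(12 - 20\right) = 14 \left(-8\right) = -112$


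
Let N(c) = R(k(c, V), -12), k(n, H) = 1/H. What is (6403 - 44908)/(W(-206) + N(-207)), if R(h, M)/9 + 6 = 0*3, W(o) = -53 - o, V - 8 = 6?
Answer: -12835/33 ≈ -388.94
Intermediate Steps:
V = 14 (V = 8 + 6 = 14)
R(h, M) = -54 (R(h, M) = -54 + 9*(0*3) = -54 + 9*0 = -54 + 0 = -54)
N(c) = -54
(6403 - 44908)/(W(-206) + N(-207)) = (6403 - 44908)/((-53 - 1*(-206)) - 54) = -38505/((-53 + 206) - 54) = -38505/(153 - 54) = -38505/99 = -38505*1/99 = -12835/33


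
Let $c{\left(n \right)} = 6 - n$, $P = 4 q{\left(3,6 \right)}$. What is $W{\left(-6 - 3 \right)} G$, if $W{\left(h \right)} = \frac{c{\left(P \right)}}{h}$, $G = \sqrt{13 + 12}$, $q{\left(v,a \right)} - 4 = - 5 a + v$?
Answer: $- \frac{490}{9} \approx -54.444$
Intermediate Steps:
$q{\left(v,a \right)} = 4 + v - 5 a$ ($q{\left(v,a \right)} = 4 - \left(- v + 5 a\right) = 4 + v - 5 a$)
$G = 5$ ($G = \sqrt{25} = 5$)
$P = -92$ ($P = 4 \left(4 + 3 - 30\right) = 4 \left(-23\right) = -92$)
$W{\left(h \right)} = \frac{98}{h}$ ($W{\left(h \right)} = \frac{6 - -92}{h} = \frac{6 + 92}{h} = \frac{98}{h}$)
$W{\left(-6 - 3 \right)} G = \frac{98}{-6 - 3} \cdot 5 = \frac{98}{-9} \cdot 5 = 98 \left(- \frac{1}{9}\right) 5 = \left(- \frac{98}{9}\right) 5 = - \frac{490}{9}$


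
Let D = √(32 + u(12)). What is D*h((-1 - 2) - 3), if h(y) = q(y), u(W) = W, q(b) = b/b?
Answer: 2*√11 ≈ 6.6332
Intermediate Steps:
q(b) = 1
h(y) = 1
D = 2*√11 (D = √(32 + 12) = √44 = 2*√11 ≈ 6.6332)
D*h((-1 - 2) - 3) = (2*√11)*1 = 2*√11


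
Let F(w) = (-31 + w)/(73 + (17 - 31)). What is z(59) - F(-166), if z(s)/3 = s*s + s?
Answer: 626777/59 ≈ 10623.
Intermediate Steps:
z(s) = 3*s + 3*s² (z(s) = 3*(s*s + s) = 3*(s² + s) = 3*(s + s²) = 3*s + 3*s²)
F(w) = -31/59 + w/59 (F(w) = (-31 + w)/(73 - 14) = (-31 + w)/59 = (-31 + w)*(1/59) = -31/59 + w/59)
z(59) - F(-166) = 3*59*(1 + 59) - (-31/59 + (1/59)*(-166)) = 3*59*60 - (-31/59 - 166/59) = 10620 - 1*(-197/59) = 10620 + 197/59 = 626777/59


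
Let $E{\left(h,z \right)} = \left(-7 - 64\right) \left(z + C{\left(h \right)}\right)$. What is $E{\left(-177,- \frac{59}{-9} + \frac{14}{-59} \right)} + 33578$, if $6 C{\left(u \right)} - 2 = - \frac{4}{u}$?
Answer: $\frac{5859668}{177} \approx 33106.0$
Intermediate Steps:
$C{\left(u \right)} = \frac{1}{3} - \frac{2}{3 u}$ ($C{\left(u \right)} = \frac{1}{3} + \frac{\left(-4\right) \frac{1}{u}}{6} = \frac{1}{3} - \frac{2}{3 u}$)
$E{\left(h,z \right)} = - 71 z - \frac{71 \left(-2 + h\right)}{3 h}$ ($E{\left(h,z \right)} = \left(-7 - 64\right) \left(z + \frac{-2 + h}{3 h}\right) = - 71 \left(z + \frac{-2 + h}{3 h}\right) = - 71 z - \frac{71 \left(-2 + h\right)}{3 h}$)
$E{\left(-177,- \frac{59}{-9} + \frac{14}{-59} \right)} + 33578 = \left(- \frac{71}{3} - 71 \left(- \frac{59}{-9} + \frac{14}{-59}\right) + \frac{142}{3 \left(-177\right)}\right) + 33578 = \left(- \frac{71}{3} - 71 \left(\left(-59\right) \left(- \frac{1}{9}\right) + 14 \left(- \frac{1}{59}\right)\right) + \frac{142}{3} \left(- \frac{1}{177}\right)\right) + 33578 = \left(- \frac{71}{3} - 71 \left(\frac{59}{9} - \frac{14}{59}\right) - \frac{142}{531}\right) + 33578 = \left(- \frac{71}{3} - \frac{238205}{531} - \frac{142}{531}\right) + 33578 = - \frac{83638}{177} + 33578 = \frac{5859668}{177}$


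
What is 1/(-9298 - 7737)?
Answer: -1/17035 ≈ -5.8703e-5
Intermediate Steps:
1/(-9298 - 7737) = 1/(-17035) = -1/17035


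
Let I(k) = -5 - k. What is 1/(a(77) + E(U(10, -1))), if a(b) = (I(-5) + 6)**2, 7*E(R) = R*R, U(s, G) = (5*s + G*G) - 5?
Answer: 7/2368 ≈ 0.0029561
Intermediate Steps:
U(s, G) = -5 + G**2 + 5*s (U(s, G) = (5*s + G**2) - 5 = (G**2 + 5*s) - 5 = -5 + G**2 + 5*s)
E(R) = R**2/7 (E(R) = (R*R)/7 = R**2/7)
a(b) = 36 (a(b) = ((-5 - 1*(-5)) + 6)**2 = ((-5 + 5) + 6)**2 = (0 + 6)**2 = 6**2 = 36)
1/(a(77) + E(U(10, -1))) = 1/(36 + (-5 + (-1)**2 + 5*10)**2/7) = 1/(36 + (-5 + 1 + 50)**2/7) = 1/(36 + (1/7)*46**2) = 1/(36 + (1/7)*2116) = 1/(36 + 2116/7) = 1/(2368/7) = 7/2368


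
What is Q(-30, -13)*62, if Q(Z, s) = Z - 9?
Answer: -2418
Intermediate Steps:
Q(Z, s) = -9 + Z
Q(-30, -13)*62 = (-9 - 30)*62 = -39*62 = -2418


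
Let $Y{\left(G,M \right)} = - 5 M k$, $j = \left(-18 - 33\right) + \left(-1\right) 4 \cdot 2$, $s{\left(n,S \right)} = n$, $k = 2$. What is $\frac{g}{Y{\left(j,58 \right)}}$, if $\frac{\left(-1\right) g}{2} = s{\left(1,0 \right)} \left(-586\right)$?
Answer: $- \frac{293}{145} \approx -2.0207$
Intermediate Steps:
$j = -59$ ($j = -51 - 8 = -59$)
$g = 1172$ ($g = - 2 \cdot 1 \left(-586\right) = \left(-2\right) \left(-586\right) = 1172$)
$Y{\left(G,M \right)} = - 10 M$ ($Y{\left(G,M \right)} = - 5 M 2 = - 10 M$)
$\frac{g}{Y{\left(j,58 \right)}} = \frac{1172}{\left(-10\right) 58} = \frac{1172}{-580} = 1172 \left(- \frac{1}{580}\right) = - \frac{293}{145}$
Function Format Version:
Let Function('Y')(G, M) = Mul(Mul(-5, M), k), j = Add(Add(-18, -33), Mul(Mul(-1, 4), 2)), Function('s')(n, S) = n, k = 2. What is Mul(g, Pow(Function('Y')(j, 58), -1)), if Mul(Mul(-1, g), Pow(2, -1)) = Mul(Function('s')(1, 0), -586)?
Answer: Rational(-293, 145) ≈ -2.0207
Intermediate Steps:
j = -59 (j = Add(-51, Mul(-4, 2)) = Add(-51, -8) = -59)
g = 1172 (g = Mul(-2, Mul(1, -586)) = Mul(-2, -586) = 1172)
Function('Y')(G, M) = Mul(-10, M) (Function('Y')(G, M) = Mul(Mul(-5, M), 2) = Mul(-10, M))
Mul(g, Pow(Function('Y')(j, 58), -1)) = Mul(1172, Pow(Mul(-10, 58), -1)) = Mul(1172, Pow(-580, -1)) = Mul(1172, Rational(-1, 580)) = Rational(-293, 145)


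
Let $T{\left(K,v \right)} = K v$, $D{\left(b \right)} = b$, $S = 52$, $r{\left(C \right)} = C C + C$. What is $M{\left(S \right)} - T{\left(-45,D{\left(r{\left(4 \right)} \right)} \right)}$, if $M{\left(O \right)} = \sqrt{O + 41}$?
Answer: $900 + \sqrt{93} \approx 909.64$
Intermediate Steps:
$r{\left(C \right)} = C + C^{2}$ ($r{\left(C \right)} = C^{2} + C = C + C^{2}$)
$M{\left(O \right)} = \sqrt{41 + O}$
$M{\left(S \right)} - T{\left(-45,D{\left(r{\left(4 \right)} \right)} \right)} = \sqrt{41 + 52} - - 45 \cdot 4 \left(1 + 4\right) = \sqrt{93} - - 45 \cdot 4 \cdot 5 = \sqrt{93} - \left(-45\right) 20 = \sqrt{93} - -900 = \sqrt{93} + 900 = 900 + \sqrt{93}$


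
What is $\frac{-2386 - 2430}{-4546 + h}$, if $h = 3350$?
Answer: $\frac{1204}{299} \approx 4.0268$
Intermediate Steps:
$\frac{-2386 - 2430}{-4546 + h} = \frac{-2386 - 2430}{-4546 + 3350} = - \frac{4816}{-1196} = \left(-4816\right) \left(- \frac{1}{1196}\right) = \frac{1204}{299}$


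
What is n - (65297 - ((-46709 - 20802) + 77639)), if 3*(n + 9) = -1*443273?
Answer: -608807/3 ≈ -2.0294e+5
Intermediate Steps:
n = -443300/3 (n = -9 + (-1*443273)/3 = -9 + (⅓)*(-443273) = -9 - 443273/3 = -443300/3 ≈ -1.4777e+5)
n - (65297 - ((-46709 - 20802) + 77639)) = -443300/3 - (65297 - ((-46709 - 20802) + 77639)) = -443300/3 - (65297 - (-67511 + 77639)) = -443300/3 - (65297 - 1*10128) = -443300/3 - (65297 - 10128) = -443300/3 - 1*55169 = -443300/3 - 55169 = -608807/3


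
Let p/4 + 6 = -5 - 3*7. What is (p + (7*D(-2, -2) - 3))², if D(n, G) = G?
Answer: 21025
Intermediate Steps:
p = -128 (p = -24 + 4*(-5 - 3*7) = -24 + 4*(-5 - 21) = -24 + 4*(-26) = -24 - 104 = -128)
(p + (7*D(-2, -2) - 3))² = (-128 + (7*(-2) - 3))² = (-128 + (-14 - 3))² = (-128 - 17)² = (-145)² = 21025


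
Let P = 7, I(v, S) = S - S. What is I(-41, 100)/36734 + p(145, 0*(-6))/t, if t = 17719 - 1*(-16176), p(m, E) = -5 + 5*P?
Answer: 6/6779 ≈ 0.00088509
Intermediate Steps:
I(v, S) = 0
p(m, E) = 30 (p(m, E) = -5 + 5*7 = -5 + 35 = 30)
t = 33895 (t = 17719 + 16176 = 33895)
I(-41, 100)/36734 + p(145, 0*(-6))/t = 0/36734 + 30/33895 = 0*(1/36734) + 30*(1/33895) = 0 + 6/6779 = 6/6779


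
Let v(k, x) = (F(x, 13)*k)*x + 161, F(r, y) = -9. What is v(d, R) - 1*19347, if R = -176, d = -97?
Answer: -172834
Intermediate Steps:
v(k, x) = 161 - 9*k*x (v(k, x) = (-9*k)*x + 161 = -9*k*x + 161 = 161 - 9*k*x)
v(d, R) - 1*19347 = (161 - 9*(-97)*(-176)) - 1*19347 = (161 - 153648) - 19347 = -153487 - 19347 = -172834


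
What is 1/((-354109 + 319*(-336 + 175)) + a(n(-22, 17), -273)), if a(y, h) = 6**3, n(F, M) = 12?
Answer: -1/405252 ≈ -2.4676e-6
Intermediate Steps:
a(y, h) = 216
1/((-354109 + 319*(-336 + 175)) + a(n(-22, 17), -273)) = 1/((-354109 + 319*(-336 + 175)) + 216) = 1/((-354109 + 319*(-161)) + 216) = 1/((-354109 - 51359) + 216) = 1/(-405468 + 216) = 1/(-405252) = -1/405252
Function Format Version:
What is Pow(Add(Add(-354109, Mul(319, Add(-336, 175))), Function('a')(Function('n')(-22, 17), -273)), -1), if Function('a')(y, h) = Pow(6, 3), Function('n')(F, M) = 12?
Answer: Rational(-1, 405252) ≈ -2.4676e-6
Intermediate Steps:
Function('a')(y, h) = 216
Pow(Add(Add(-354109, Mul(319, Add(-336, 175))), Function('a')(Function('n')(-22, 17), -273)), -1) = Pow(Add(Add(-354109, Mul(319, Add(-336, 175))), 216), -1) = Pow(Add(Add(-354109, Mul(319, -161)), 216), -1) = Pow(Add(Add(-354109, -51359), 216), -1) = Pow(Add(-405468, 216), -1) = Pow(-405252, -1) = Rational(-1, 405252)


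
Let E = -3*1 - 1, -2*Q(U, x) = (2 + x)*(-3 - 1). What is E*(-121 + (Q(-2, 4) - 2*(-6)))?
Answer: 388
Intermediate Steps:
Q(U, x) = 4 + 2*x (Q(U, x) = -(2 + x)*(-3 - 1)/2 = -(2 + x)*(-4)/2 = -(-8 - 4*x)/2 = 4 + 2*x)
E = -4 (E = -3 - 1 = -4)
E*(-121 + (Q(-2, 4) - 2*(-6))) = -4*(-121 + ((4 + 2*4) - 2*(-6))) = -4*(-121 + ((4 + 8) + 12)) = -4*(-121 + (12 + 12)) = -4*(-121 + 24) = -4*(-97) = 388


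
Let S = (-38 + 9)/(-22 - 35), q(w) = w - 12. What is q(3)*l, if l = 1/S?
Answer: -513/29 ≈ -17.690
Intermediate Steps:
q(w) = -12 + w
S = 29/57 (S = -29/(-57) = -29*(-1/57) = 29/57 ≈ 0.50877)
l = 57/29 (l = 1/(29/57) = 57/29 ≈ 1.9655)
q(3)*l = (-12 + 3)*(57/29) = -9*57/29 = -513/29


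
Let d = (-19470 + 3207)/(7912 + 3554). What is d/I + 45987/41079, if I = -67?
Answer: 102553541/89908238 ≈ 1.1406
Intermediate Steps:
d = -139/98 (d = -16263/11466 = -16263*1/11466 = -139/98 ≈ -1.4184)
d/I + 45987/41079 = -139/98/(-67) + 45987/41079 = -139/98*(-1/67) + 45987*(1/41079) = 139/6566 + 15329/13693 = 102553541/89908238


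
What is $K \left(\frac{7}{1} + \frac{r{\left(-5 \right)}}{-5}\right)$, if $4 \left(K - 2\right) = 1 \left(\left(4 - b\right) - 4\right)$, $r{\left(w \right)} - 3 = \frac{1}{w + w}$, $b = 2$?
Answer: $\frac{963}{100} \approx 9.63$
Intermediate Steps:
$r{\left(w \right)} = 3 + \frac{1}{2 w}$ ($r{\left(w \right)} = 3 + \frac{1}{w + w} = 3 + \frac{1}{2 w}$)
$K = \frac{3}{2}$ ($K = 2 + \frac{1 \left(\left(4 - 2\right) - 4\right)}{4} = 2 + \frac{1 \left(2 - 4\right)}{4} = 2 + \frac{1 \left(-2\right)}{4} = 2 + \frac{1}{4} \left(-2\right) = 2 - \frac{1}{2} = \frac{3}{2} \approx 1.5$)
$K \left(\frac{7}{1} + \frac{r{\left(-5 \right)}}{-5}\right) = \frac{3 \left(\frac{7}{1} + \frac{3 + \frac{1}{2 \left(-5\right)}}{-5}\right)}{2} = \frac{3 \left(7 \cdot 1 + \left(3 + \frac{1}{2} \left(- \frac{1}{5}\right)\right) \left(- \frac{1}{5}\right)\right)}{2} = \frac{3 \left(7 + \left(3 - \frac{1}{10}\right) \left(- \frac{1}{5}\right)\right)}{2} = \frac{3 \left(7 + \frac{29}{10} \left(- \frac{1}{5}\right)\right)}{2} = \frac{3 \left(7 - \frac{29}{50}\right)}{2} = \frac{3}{2} \cdot \frac{321}{50} = \frac{963}{100}$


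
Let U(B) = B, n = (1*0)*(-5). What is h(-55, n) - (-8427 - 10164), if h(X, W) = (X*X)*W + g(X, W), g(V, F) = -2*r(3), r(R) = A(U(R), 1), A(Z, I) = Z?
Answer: 18585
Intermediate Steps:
n = 0 (n = 0*(-5) = 0)
r(R) = R
g(V, F) = -6 (g(V, F) = -2*3 = -6)
h(X, W) = -6 + W*X² (h(X, W) = (X*X)*W - 6 = X²*W - 6 = W*X² - 6 = -6 + W*X²)
h(-55, n) - (-8427 - 10164) = (-6 + 0*(-55)²) - (-8427 - 10164) = (-6 + 0*3025) - 1*(-18591) = (-6 + 0) + 18591 = -6 + 18591 = 18585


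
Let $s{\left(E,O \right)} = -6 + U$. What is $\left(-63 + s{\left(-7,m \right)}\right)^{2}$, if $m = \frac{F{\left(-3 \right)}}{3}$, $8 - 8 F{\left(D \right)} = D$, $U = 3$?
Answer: $4356$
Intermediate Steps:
$F{\left(D \right)} = 1 - \frac{D}{8}$
$m = \frac{11}{24}$ ($m = \frac{1 - - \frac{3}{8}}{3} = \left(1 + \frac{3}{8}\right) \frac{1}{3} = \frac{11}{8} \cdot \frac{1}{3} = \frac{11}{24} \approx 0.45833$)
$s{\left(E,O \right)} = -3$ ($s{\left(E,O \right)} = -6 + 3 = -3$)
$\left(-63 + s{\left(-7,m \right)}\right)^{2} = \left(-63 - 3\right)^{2} = \left(-66\right)^{2} = 4356$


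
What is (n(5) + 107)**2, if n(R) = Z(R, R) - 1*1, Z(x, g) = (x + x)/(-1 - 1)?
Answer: 10201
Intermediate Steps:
Z(x, g) = -x (Z(x, g) = (2*x)/(-2) = (2*x)*(-1/2) = -x)
n(R) = -1 - R (n(R) = -R - 1*1 = -R - 1 = -1 - R)
(n(5) + 107)**2 = ((-1 - 1*5) + 107)**2 = ((-1 - 5) + 107)**2 = (-6 + 107)**2 = 101**2 = 10201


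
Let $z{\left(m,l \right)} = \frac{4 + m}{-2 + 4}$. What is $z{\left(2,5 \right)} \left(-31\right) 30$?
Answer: $-2790$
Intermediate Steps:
$z{\left(m,l \right)} = 2 + \frac{m}{2}$ ($z{\left(m,l \right)} = \frac{4 + m}{2} = \left(4 + m\right) \frac{1}{2} = 2 + \frac{m}{2}$)
$z{\left(2,5 \right)} \left(-31\right) 30 = \left(2 + \frac{1}{2} \cdot 2\right) \left(-31\right) 30 = \left(2 + 1\right) \left(-31\right) 30 = 3 \left(-31\right) 30 = \left(-93\right) 30 = -2790$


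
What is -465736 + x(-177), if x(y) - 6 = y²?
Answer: -434401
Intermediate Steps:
x(y) = 6 + y²
-465736 + x(-177) = -465736 + (6 + (-177)²) = -465736 + (6 + 31329) = -465736 + 31335 = -434401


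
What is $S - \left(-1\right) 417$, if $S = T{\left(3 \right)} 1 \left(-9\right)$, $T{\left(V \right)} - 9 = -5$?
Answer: $381$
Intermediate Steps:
$T{\left(V \right)} = 4$ ($T{\left(V \right)} = 9 - 5 = 4$)
$S = -36$ ($S = 4 \cdot 1 \left(-9\right) = 4 \left(-9\right) = -36$)
$S - \left(-1\right) 417 = -36 - \left(-1\right) 417 = -36 - -417 = -36 + 417 = 381$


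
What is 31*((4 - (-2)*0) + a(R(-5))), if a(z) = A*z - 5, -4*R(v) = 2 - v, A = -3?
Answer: 527/4 ≈ 131.75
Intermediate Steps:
R(v) = -½ + v/4 (R(v) = -(2 - v)/4 = -½ + v/4)
a(z) = -5 - 3*z (a(z) = -3*z - 5 = -5 - 3*z)
31*((4 - (-2)*0) + a(R(-5))) = 31*((4 - (-2)*0) + (-5 - 3*(-½ + (¼)*(-5)))) = 31*((4 - 2*0) + (-5 - 3*(-½ - 5/4))) = 31*((4 + 0) + (-5 - 3*(-7/4))) = 31*(4 + (-5 + 21/4)) = 31*(4 + ¼) = 31*(17/4) = 527/4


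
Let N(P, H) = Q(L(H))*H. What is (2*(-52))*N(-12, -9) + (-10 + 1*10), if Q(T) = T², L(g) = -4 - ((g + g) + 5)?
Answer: 75816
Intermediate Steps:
L(g) = -9 - 2*g (L(g) = -4 - (2*g + 5) = -4 - (5 + 2*g) = -4 + (-5 - 2*g) = -9 - 2*g)
N(P, H) = H*(-9 - 2*H)² (N(P, H) = (-9 - 2*H)²*H = H*(-9 - 2*H)²)
(2*(-52))*N(-12, -9) + (-10 + 1*10) = (2*(-52))*(-9*(9 + 2*(-9))²) + (-10 + 1*10) = -(-936)*(9 - 18)² + (-10 + 10) = -(-936)*(-9)² + 0 = -(-936)*81 + 0 = -104*(-729) + 0 = 75816 + 0 = 75816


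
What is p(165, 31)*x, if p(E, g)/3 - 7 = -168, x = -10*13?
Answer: 62790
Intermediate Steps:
x = -130
p(E, g) = -483 (p(E, g) = 21 + 3*(-168) = 21 - 504 = -483)
p(165, 31)*x = -483*(-130) = 62790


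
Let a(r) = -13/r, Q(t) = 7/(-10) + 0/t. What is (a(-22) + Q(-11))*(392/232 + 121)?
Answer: -21348/1595 ≈ -13.384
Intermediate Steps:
Q(t) = -7/10 (Q(t) = 7*(-1/10) + 0 = -7/10 + 0 = -7/10)
(a(-22) + Q(-11))*(392/232 + 121) = (-13/(-22) - 7/10)*(392/232 + 121) = (-13*(-1/22) - 7/10)*(392*(1/232) + 121) = (13/22 - 7/10)*(49/29 + 121) = -6/55*3558/29 = -21348/1595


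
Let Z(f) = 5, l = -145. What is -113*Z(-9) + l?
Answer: -710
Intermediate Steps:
-113*Z(-9) + l = -113*5 - 145 = -565 - 145 = -710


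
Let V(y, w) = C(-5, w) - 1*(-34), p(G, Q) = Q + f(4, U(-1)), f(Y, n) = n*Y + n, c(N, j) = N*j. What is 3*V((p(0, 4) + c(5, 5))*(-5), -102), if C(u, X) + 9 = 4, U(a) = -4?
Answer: 87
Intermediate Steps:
C(u, X) = -5 (C(u, X) = -9 + 4 = -5)
f(Y, n) = n + Y*n (f(Y, n) = Y*n + n = n + Y*n)
p(G, Q) = -20 + Q (p(G, Q) = Q - 4*(1 + 4) = Q - 4*5 = Q - 20 = -20 + Q)
V(y, w) = 29 (V(y, w) = -5 - 1*(-34) = -5 + 34 = 29)
3*V((p(0, 4) + c(5, 5))*(-5), -102) = 3*29 = 87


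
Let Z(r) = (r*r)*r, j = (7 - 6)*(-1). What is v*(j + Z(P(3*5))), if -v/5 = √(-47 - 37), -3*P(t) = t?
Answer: 1260*I*√21 ≈ 5774.0*I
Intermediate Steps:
P(t) = -t/3
j = -1 (j = 1*(-1) = -1)
Z(r) = r³ (Z(r) = r²*r = r³)
v = -10*I*√21 (v = -5*√(-47 - 37) = -10*I*√21 ≈ -45.826*I)
v*(j + Z(P(3*5))) = (-10*I*√21)*(-1 + (-5)³) = (-10*I*√21)*(-1 - 125) = -10*I*√21*(-126) = 1260*I*√21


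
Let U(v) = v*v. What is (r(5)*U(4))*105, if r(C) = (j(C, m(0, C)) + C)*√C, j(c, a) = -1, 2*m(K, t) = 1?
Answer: 6720*√5 ≈ 15026.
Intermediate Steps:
m(K, t) = ½ (m(K, t) = (½)*1 = ½)
U(v) = v²
r(C) = √C*(-1 + C) (r(C) = (-1 + C)*√C = √C*(-1 + C))
(r(5)*U(4))*105 = ((√5*(-1 + 5))*4²)*105 = ((√5*4)*16)*105 = ((4*√5)*16)*105 = (64*√5)*105 = 6720*√5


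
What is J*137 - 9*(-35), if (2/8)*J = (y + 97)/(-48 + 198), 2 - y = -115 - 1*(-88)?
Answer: 19383/25 ≈ 775.32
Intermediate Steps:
y = 29 (y = 2 - (-115 - 1*(-88)) = 2 - (-115 + 88) = 2 - 1*(-27) = 2 + 27 = 29)
J = 84/25 (J = 4*((29 + 97)/(-48 + 198)) = 4*(126/150) = 4*(126*(1/150)) = 4*(21/25) = 84/25 ≈ 3.3600)
J*137 - 9*(-35) = (84/25)*137 - 9*(-35) = 11508/25 + 315 = 19383/25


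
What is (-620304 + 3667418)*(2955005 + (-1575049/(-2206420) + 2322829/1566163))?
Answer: 15557592615113996224778119/1727806683230 ≈ 9.0042e+12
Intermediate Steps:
(-620304 + 3667418)*(2955005 + (-1575049/(-2206420) + 2322829/1566163)) = 3047114*(2955005 + (-1575049*(-1/2206420) + 2322829*(1/1566163))) = 3047114*(2955005 + (1575049/2206420 + 2322829/1566163)) = 3047114*(2955005 + 7591919829167/3455613366460) = 3047114*(10211362367875961467/3455613366460) = 15557592615113996224778119/1727806683230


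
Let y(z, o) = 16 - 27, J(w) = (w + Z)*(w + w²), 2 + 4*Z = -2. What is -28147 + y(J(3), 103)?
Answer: -28158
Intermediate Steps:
Z = -1 (Z = -½ + (¼)*(-2) = -½ - ½ = -1)
J(w) = (-1 + w)*(w + w²) (J(w) = (w - 1)*(w + w²) = (-1 + w)*(w + w²))
y(z, o) = -11
-28147 + y(J(3), 103) = -28147 - 11 = -28158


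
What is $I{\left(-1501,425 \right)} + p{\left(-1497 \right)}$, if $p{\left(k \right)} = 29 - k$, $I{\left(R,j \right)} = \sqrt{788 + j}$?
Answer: $1526 + \sqrt{1213} \approx 1560.8$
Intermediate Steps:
$I{\left(-1501,425 \right)} + p{\left(-1497 \right)} = \sqrt{788 + 425} + \left(29 - -1497\right) = \sqrt{1213} + \left(29 + 1497\right) = \sqrt{1213} + 1526 = 1526 + \sqrt{1213}$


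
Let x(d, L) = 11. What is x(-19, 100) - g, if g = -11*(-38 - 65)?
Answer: -1122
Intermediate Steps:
g = 1133 (g = -11*(-103) = 1133)
x(-19, 100) - g = 11 - 1*1133 = 11 - 1133 = -1122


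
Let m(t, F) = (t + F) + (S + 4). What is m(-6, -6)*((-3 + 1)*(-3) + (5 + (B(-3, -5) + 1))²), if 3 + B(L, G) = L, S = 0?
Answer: -48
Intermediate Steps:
m(t, F) = 4 + F + t (m(t, F) = (t + F) + (0 + 4) = (F + t) + 4 = 4 + F + t)
B(L, G) = -3 + L
m(-6, -6)*((-3 + 1)*(-3) + (5 + (B(-3, -5) + 1))²) = (4 - 6 - 6)*((-3 + 1)*(-3) + (5 + ((-3 - 3) + 1))²) = -8*(-2*(-3) + (5 + (-6 + 1))²) = -8*(6 + (5 - 5)²) = -8*(6 + 0²) = -8*(6 + 0) = -8*6 = -48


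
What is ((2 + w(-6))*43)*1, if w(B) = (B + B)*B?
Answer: 3182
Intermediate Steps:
w(B) = 2*B² (w(B) = (2*B)*B = 2*B²)
((2 + w(-6))*43)*1 = ((2 + 2*(-6)²)*43)*1 = ((2 + 2*36)*43)*1 = ((2 + 72)*43)*1 = (74*43)*1 = 3182*1 = 3182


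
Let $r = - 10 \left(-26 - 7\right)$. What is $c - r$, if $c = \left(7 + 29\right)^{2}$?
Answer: $966$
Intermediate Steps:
$c = 1296$ ($c = 36^{2} = 1296$)
$r = 330$ ($r = \left(-10\right) \left(-33\right) = 330$)
$c - r = 1296 - 330 = 966$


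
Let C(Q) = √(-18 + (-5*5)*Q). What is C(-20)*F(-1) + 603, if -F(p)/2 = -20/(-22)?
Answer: 603 - 20*√482/11 ≈ 563.08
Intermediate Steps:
C(Q) = √(-18 - 25*Q)
F(p) = -20/11 (F(p) = -(-2)*20/(-22) = -(-2)*20*(-1/22) = -(-2)*(-10)/11 = -2*10/11 = -20/11)
C(-20)*F(-1) + 603 = √(-18 - 25*(-20))*(-20/11) + 603 = √(-18 + 500)*(-20/11) + 603 = √482*(-20/11) + 603 = -20*√482/11 + 603 = 603 - 20*√482/11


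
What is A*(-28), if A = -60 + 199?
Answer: -3892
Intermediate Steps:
A = 139
A*(-28) = 139*(-28) = -3892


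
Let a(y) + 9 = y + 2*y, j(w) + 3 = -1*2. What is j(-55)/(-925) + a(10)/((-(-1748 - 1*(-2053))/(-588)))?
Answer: 456937/11285 ≈ 40.491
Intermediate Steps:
j(w) = -5 (j(w) = -3 - 1*2 = -3 - 2 = -5)
a(y) = -9 + 3*y (a(y) = -9 + (y + 2*y) = -9 + 3*y)
j(-55)/(-925) + a(10)/((-(-1748 - 1*(-2053))/(-588))) = -5/(-925) + (-9 + 3*10)/((-(-1748 - 1*(-2053))/(-588))) = -5*(-1/925) + (-9 + 30)/((-(-1748 + 2053)*(-1/588))) = 1/185 + 21/((-1*305*(-1/588))) = 1/185 + 21/((-305*(-1/588))) = 1/185 + 21/(305/588) = 1/185 + 21*(588/305) = 1/185 + 12348/305 = 456937/11285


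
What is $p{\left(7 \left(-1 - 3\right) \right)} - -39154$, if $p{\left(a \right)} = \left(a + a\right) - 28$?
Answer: $39070$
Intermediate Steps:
$p{\left(a \right)} = -28 + 2 a$ ($p{\left(a \right)} = 2 a - 28 = -28 + 2 a$)
$p{\left(7 \left(-1 - 3\right) \right)} - -39154 = \left(-28 + 2 \cdot 7 \left(-1 - 3\right)\right) - -39154 = \left(-28 + 2 \cdot 7 \left(-4\right)\right) + 39154 = \left(-28 + 2 \left(-28\right)\right) + 39154 = \left(-28 - 56\right) + 39154 = -84 + 39154 = 39070$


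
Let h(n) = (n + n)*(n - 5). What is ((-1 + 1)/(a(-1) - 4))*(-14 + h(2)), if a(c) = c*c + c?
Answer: 0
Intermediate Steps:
a(c) = c + c**2 (a(c) = c**2 + c = c + c**2)
h(n) = 2*n*(-5 + n) (h(n) = (2*n)*(-5 + n) = 2*n*(-5 + n))
((-1 + 1)/(a(-1) - 4))*(-14 + h(2)) = ((-1 + 1)/(-(1 - 1) - 4))*(-14 + 2*2*(-5 + 2)) = (0/(-1*0 - 4))*(-14 + 2*2*(-3)) = (0/(0 - 4))*(-14 - 12) = (0/(-4))*(-26) = (0*(-1/4))*(-26) = 0*(-26) = 0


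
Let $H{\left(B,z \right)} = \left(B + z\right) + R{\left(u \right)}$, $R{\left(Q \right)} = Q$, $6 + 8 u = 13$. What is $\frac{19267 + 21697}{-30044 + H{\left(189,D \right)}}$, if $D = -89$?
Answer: $- \frac{327712}{239545} \approx -1.3681$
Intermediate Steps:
$u = \frac{7}{8}$ ($u = - \frac{3}{4} + \frac{1}{8} \cdot 13 = - \frac{3}{4} + \frac{13}{8} = \frac{7}{8} \approx 0.875$)
$H{\left(B,z \right)} = \frac{7}{8} + B + z$ ($H{\left(B,z \right)} = \left(B + z\right) + \frac{7}{8} = \frac{7}{8} + B + z$)
$\frac{19267 + 21697}{-30044 + H{\left(189,D \right)}} = \frac{19267 + 21697}{-30044 + \left(\frac{7}{8} + 189 - 89\right)} = \frac{40964}{-30044 + \frac{807}{8}} = \frac{40964}{- \frac{239545}{8}} = 40964 \left(- \frac{8}{239545}\right) = - \frac{327712}{239545}$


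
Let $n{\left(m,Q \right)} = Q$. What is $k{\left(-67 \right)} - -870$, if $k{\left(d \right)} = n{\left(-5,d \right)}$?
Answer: $803$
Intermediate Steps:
$k{\left(d \right)} = d$
$k{\left(-67 \right)} - -870 = -67 - -870 = -67 + 870 = 803$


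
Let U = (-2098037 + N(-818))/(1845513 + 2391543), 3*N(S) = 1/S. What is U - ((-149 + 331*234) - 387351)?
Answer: 3223771128686705/10397735424 ≈ 3.1005e+5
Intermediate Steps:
N(S) = 1/(3*S)
U = -5148582799/10397735424 (U = (-2098037 + (1/3)/(-818))/(1845513 + 2391543) = (-2098037 + (1/3)*(-1/818))/4237056 = (-2098037 - 1/2454)*(1/4237056) = -5148582799/2454*1/4237056 = -5148582799/10397735424 ≈ -0.49516)
U - ((-149 + 331*234) - 387351) = -5148582799/10397735424 - ((-149 + 331*234) - 387351) = -5148582799/10397735424 - ((-149 + 77454) - 387351) = -5148582799/10397735424 - (77305 - 387351) = -5148582799/10397735424 - 1*(-310046) = -5148582799/10397735424 + 310046 = 3223771128686705/10397735424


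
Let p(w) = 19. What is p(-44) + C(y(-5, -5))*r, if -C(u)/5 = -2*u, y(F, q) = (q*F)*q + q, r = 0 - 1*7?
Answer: 9119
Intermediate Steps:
r = -7 (r = 0 - 7 = -7)
y(F, q) = q + F*q² (y(F, q) = (F*q)*q + q = F*q² + q = q + F*q²)
C(u) = 10*u (C(u) = -(-10)*u = 10*u)
p(-44) + C(y(-5, -5))*r = 19 + (10*(-5*(1 - 5*(-5))))*(-7) = 19 + (10*(-5*(1 + 25)))*(-7) = 19 + (10*(-5*26))*(-7) = 19 + (10*(-130))*(-7) = 19 - 1300*(-7) = 19 + 9100 = 9119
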